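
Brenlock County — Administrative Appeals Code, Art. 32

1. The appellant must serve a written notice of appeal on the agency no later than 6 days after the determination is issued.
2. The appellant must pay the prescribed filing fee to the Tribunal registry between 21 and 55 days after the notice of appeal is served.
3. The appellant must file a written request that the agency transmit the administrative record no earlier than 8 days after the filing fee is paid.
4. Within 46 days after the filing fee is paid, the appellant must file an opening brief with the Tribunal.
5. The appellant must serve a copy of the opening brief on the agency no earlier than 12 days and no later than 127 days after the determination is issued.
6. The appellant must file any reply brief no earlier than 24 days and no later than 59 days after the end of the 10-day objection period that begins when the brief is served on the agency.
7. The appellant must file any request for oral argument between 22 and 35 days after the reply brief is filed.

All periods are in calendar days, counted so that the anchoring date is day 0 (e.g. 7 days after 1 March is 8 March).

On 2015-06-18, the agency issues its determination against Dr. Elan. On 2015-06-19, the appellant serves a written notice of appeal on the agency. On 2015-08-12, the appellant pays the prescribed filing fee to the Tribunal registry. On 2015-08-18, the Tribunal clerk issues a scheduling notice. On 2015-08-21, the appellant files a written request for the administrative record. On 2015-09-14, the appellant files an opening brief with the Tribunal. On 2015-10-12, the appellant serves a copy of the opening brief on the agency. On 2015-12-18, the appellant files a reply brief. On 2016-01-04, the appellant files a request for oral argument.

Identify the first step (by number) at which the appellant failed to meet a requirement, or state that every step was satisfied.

Step 7

(1) due by 2015-06-18 + 6 days = 2015-06-24; done 2015-06-19 — timely.
(2) the permitted window runs from 2015-06-19 + 21 = 2015-07-10 to 2015-06-19 + 55 = 2015-08-13; 2015-08-12 falls inside that range.
(3) permitted from 2015-08-12 + 8 days = 2015-08-20 onward; 2015-08-21 is on or after that date.
(4) due by 2015-08-12 + 46 days = 2015-09-27; completed 2015-09-14, before the deadline.
(5) the permitted window runs from 2015-06-18 + 12 = 2015-06-30 to 2015-06-18 + 127 = 2015-10-23; done 2015-10-12 — within the window.
(6) the permitted window runs from 2015-10-22 + 24 = 2015-11-15 to 2015-10-22 + 59 = 2015-12-20; 2015-12-18 falls inside that range.
(7) the permitted window runs from 2015-12-18 + 22 = 2016-01-09 to 2015-12-18 + 35 = 2016-01-22; done 2016-01-04 — 5 days before the window opened.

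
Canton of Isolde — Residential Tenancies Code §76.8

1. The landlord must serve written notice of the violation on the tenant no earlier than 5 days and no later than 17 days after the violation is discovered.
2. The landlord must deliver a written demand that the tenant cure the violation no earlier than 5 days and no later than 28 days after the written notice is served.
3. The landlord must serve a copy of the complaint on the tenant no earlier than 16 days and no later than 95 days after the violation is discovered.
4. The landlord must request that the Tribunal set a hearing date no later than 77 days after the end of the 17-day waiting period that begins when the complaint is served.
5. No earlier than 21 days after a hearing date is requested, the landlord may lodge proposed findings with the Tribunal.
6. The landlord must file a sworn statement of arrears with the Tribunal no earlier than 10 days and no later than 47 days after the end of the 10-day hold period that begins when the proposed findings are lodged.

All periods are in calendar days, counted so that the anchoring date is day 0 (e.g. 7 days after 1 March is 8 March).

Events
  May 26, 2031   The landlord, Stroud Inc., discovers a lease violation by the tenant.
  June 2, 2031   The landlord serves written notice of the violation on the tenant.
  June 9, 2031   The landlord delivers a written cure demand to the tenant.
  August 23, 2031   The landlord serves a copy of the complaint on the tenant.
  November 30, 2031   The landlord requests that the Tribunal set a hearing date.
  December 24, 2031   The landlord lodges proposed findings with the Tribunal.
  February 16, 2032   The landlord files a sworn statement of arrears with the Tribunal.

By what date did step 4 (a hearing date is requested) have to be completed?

The complaint is served on August 23, 2031; the 17-day waiting period therefore ends September 9, 2031, and step 4 runs from that date. 77 days after September 9, 2031 is November 25, 2031.

November 25, 2031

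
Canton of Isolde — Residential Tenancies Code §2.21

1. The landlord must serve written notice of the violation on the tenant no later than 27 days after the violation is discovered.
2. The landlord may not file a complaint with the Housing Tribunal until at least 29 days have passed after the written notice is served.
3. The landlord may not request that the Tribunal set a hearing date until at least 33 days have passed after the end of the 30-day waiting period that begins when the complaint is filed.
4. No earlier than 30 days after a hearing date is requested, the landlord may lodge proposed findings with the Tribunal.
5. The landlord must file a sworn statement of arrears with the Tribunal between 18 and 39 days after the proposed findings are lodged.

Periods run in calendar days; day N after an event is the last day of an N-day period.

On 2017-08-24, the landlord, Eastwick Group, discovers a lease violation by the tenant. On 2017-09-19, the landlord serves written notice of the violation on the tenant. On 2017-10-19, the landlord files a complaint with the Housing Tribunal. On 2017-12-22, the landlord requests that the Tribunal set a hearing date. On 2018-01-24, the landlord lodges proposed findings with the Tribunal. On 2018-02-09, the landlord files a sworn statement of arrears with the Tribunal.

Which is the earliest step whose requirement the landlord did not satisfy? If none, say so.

Step 5

Step 1 — counting 27 days from 2017-08-24 (when the violation is discovered) gives a deadline of 2017-09-20; done 2017-09-19 — timely.
Step 2 — must wait 29 days from 2017-09-19 (when the written notice is served), so not before 2017-10-18; done 2017-10-19, after the minimum wait.
Step 3 — must wait 33 days from 2017-11-18 (end of the 30-day waiting period, which began when the complaint is filed on 2017-10-19), so not before 2017-12-21; done 2017-12-22 — permitted.
Step 4 — must wait 30 days from 2017-12-22 (when a hearing date is requested), so not before 2018-01-21; done 2018-01-24, after the minimum wait.
Step 5 — 18 and 39 days from 2018-01-24 (when the proposed findings are lodged) are 2018-02-11 and 2018-03-04 respectively; 2018-02-09 is 2 days too early.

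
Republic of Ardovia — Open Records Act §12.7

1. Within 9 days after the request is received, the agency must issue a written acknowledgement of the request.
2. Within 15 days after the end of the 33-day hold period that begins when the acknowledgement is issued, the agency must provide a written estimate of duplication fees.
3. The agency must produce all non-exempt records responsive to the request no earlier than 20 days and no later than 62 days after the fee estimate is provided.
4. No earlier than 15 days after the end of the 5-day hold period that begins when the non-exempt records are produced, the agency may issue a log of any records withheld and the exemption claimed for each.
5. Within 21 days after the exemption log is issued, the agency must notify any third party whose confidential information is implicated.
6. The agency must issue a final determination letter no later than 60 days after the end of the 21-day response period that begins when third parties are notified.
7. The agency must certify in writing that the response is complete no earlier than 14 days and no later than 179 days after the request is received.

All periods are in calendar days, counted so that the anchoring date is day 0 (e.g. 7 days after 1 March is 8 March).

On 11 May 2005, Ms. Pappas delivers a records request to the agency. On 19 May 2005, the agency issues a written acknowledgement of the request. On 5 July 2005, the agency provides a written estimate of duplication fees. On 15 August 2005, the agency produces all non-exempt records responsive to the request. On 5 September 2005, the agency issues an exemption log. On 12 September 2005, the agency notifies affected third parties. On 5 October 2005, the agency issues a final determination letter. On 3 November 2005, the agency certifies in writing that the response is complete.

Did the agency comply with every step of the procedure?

Yes

Step 1 — counting 9 days from 11 May 2005 (when the request is received) gives a deadline of 20 May 2005; done 19 May 2005 — timely.
Step 2 — counting 15 days from 21 June 2005 (end of the 33-day hold period, which began when the acknowledgement is issued on 19 May 2005) gives a deadline of 6 July 2005; done 5 July 2005 — timely.
Step 3 — 20 and 62 days from 5 July 2005 (when the fee estimate is provided) are 25 July 2005 and 5 September 2005 respectively; done 15 August 2005 — within the window.
Step 4 — must wait 15 days from 20 August 2005 (end of the 5-day hold period, which began when the non-exempt records are produced on 15 August 2005), so not before 4 September 2005; 5 September 2005 is on or after that date.
Step 5 — counting 21 days from 5 September 2005 (when the exemption log is issued) gives a deadline of 26 September 2005; 12 September 2005 is within that limit.
Step 6 — counting 60 days from 3 October 2005 (end of the 21-day response period, which began when third parties are notified on 12 September 2005) gives a deadline of 2 December 2005; completed 5 October 2005, before the deadline.
Step 7 — 14 and 179 days from 11 May 2005 (when the request is received) are 25 May 2005 and 6 November 2005 respectively; done 3 November 2005, which is between those dates.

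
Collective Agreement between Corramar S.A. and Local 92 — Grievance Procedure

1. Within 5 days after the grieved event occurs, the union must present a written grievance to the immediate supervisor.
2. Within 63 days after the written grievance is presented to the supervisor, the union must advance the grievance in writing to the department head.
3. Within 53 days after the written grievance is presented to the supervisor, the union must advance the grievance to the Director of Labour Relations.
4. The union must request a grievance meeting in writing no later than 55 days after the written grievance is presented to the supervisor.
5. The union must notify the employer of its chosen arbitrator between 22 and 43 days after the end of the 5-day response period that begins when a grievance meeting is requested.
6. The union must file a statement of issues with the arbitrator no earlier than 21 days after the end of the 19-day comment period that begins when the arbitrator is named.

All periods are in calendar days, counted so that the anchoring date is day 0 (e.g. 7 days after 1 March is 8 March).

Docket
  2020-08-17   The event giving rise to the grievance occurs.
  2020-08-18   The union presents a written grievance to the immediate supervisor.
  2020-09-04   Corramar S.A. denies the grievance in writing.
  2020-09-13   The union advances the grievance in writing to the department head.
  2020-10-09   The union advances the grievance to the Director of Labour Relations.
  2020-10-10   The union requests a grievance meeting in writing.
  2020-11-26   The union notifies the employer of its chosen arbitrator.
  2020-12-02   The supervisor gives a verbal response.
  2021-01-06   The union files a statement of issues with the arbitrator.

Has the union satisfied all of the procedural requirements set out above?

Yes

(1) due by 2020-08-17 + 5 days = 2020-08-22; completed 2020-08-18, before the deadline.
(2) due by 2020-08-18 + 63 days = 2020-10-20; done 2020-09-13 — timely.
(3) due by 2020-08-18 + 53 days = 2020-10-10; completed 2020-10-09, before the deadline.
(4) due by 2020-08-18 + 55 days = 2020-10-12; done 2020-10-10 — timely.
(5) the permitted window runs from 2020-10-15 + 22 = 2020-11-06 to 2020-10-15 + 43 = 2020-11-27; 2020-11-26 falls inside that range.
(6) permitted from 2020-12-15 + 21 days = 2021-01-05 onward; done 2021-01-06, after the minimum wait.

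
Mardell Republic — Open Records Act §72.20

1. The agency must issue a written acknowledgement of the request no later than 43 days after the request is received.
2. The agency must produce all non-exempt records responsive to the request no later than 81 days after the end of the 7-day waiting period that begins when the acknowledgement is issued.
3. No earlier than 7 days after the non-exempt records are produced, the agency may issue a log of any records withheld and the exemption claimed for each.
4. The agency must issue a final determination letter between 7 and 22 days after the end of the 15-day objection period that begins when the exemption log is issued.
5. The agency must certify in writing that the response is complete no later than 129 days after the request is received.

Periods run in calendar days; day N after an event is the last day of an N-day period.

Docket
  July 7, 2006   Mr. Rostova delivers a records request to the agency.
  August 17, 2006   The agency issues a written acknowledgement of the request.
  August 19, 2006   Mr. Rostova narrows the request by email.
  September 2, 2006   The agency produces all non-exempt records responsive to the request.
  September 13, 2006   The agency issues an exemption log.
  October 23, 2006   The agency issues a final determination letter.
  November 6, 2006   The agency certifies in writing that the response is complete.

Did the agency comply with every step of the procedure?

Step 1: 43 days after July 7, 2006 (when the request is received) is August 19, 2006; August 17, 2006 is within that limit.
Step 2: 81 days after August 24, 2006 (end of the 7-day waiting period, which began when the acknowledgement is issued on August 17, 2006) is November 13, 2006; September 2, 2006 is within that limit.
Step 3: the earliest permitted date is 7 days after September 2, 2006 (when the non-exempt records are produced), i.e. September 9, 2006; done September 13, 2006, after the minimum wait.
Step 4: the window is 7–22 days after September 28, 2006 (end of the 15-day objection period, which began when the exemption log is issued on September 13, 2006), so October 5, 2006 through October 20, 2006; October 23, 2006 is 3 days past the end of the window.
No need to go further; step 4 was not satisfied.

No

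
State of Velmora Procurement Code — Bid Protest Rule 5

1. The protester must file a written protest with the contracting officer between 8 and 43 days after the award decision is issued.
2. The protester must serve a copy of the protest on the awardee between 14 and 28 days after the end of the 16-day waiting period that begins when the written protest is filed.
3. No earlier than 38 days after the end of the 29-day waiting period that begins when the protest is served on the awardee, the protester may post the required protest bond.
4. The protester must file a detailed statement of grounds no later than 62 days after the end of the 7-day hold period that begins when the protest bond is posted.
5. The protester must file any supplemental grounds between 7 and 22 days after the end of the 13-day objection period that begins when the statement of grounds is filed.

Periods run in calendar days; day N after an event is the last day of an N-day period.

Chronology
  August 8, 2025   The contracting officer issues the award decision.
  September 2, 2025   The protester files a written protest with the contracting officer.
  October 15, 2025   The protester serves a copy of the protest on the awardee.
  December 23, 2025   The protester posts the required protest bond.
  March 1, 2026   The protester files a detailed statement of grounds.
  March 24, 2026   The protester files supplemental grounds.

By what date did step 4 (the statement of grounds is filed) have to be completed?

The protest bond is posted on December 23, 2025; the 7-day hold period therefore ends December 30, 2025, and step 4 runs from that date. 62 days after December 30, 2025 is March 2, 2026.

March 2, 2026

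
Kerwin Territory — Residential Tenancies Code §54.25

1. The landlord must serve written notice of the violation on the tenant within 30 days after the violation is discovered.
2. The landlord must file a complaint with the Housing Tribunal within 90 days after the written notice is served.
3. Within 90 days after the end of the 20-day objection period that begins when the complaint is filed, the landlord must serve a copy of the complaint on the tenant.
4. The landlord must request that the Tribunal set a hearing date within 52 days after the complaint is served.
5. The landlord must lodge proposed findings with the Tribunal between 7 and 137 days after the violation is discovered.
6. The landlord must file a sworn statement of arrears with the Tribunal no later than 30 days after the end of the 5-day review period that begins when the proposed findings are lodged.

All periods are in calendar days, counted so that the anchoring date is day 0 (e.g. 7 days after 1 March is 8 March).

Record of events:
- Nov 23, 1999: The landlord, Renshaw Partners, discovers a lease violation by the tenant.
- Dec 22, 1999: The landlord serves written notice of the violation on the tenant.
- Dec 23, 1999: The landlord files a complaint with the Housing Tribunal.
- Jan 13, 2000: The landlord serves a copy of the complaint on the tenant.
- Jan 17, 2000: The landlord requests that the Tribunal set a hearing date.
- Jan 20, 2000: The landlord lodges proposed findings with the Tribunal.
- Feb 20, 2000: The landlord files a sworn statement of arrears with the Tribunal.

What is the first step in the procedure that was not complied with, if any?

None — every step was satisfied

Step 1: 30 days after Nov 23, 1999 (when the violation is discovered) is Dec 23, 1999; done Dec 22, 1999 — timely.
Step 2: 90 days after Dec 22, 1999 (when the written notice is served) is Mar 21, 2000; completed Dec 23, 1999, before the deadline.
Step 3: 90 days after Jan 12, 2000 (end of the 20-day objection period, which began when the complaint is filed on Dec 23, 1999) is Apr 11, 2000; done Jan 13, 2000 — timely.
Step 4: 52 days after Jan 13, 2000 (when the complaint is served) is Mar 5, 2000; done Jan 17, 2000 — timely.
Step 5: the window is 7–137 days after Nov 23, 1999 (when the violation is discovered), so Nov 30, 1999 through Apr 8, 2000; Jan 20, 2000 falls inside that range.
Step 6: 30 days after Jan 25, 2000 (end of the 5-day review period, which began when the proposed findings are lodged on Jan 20, 2000) is Feb 24, 2000; done Feb 20, 2000 — timely.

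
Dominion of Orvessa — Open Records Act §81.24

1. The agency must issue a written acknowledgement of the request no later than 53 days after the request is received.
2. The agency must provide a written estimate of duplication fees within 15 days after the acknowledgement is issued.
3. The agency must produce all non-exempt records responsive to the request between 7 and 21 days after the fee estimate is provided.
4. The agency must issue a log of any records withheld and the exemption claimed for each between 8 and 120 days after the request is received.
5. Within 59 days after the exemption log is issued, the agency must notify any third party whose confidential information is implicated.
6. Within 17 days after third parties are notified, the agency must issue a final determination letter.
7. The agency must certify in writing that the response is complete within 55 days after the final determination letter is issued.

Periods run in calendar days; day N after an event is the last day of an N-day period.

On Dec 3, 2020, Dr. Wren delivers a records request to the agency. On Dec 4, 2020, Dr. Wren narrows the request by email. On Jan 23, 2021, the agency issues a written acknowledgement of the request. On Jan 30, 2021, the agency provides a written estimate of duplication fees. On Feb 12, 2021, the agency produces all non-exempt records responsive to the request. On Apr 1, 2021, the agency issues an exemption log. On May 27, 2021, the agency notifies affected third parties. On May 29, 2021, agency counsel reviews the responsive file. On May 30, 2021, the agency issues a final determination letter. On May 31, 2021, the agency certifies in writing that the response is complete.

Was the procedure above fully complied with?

(1) due by Dec 3, 2020 + 53 days = Jan 25, 2021; completed Jan 23, 2021, before the deadline.
(2) due by Jan 23, 2021 + 15 days = Feb 7, 2021; Jan 30, 2021 is within that limit.
(3) the permitted window runs from Jan 30, 2021 + 7 = Feb 6, 2021 to Jan 30, 2021 + 21 = Feb 20, 2021; done Feb 12, 2021 — within the window.
(4) the permitted window runs from Dec 3, 2020 + 8 = Dec 11, 2020 to Dec 3, 2020 + 120 = Apr 2, 2021; done Apr 1, 2021 — within the window.
(5) due by Apr 1, 2021 + 59 days = May 30, 2021; done May 27, 2021 — timely.
(6) due by May 27, 2021 + 17 days = Jun 13, 2021; completed May 30, 2021, before the deadline.
(7) due by May 30, 2021 + 55 days = Jul 24, 2021; May 31, 2021 is within that limit.

Yes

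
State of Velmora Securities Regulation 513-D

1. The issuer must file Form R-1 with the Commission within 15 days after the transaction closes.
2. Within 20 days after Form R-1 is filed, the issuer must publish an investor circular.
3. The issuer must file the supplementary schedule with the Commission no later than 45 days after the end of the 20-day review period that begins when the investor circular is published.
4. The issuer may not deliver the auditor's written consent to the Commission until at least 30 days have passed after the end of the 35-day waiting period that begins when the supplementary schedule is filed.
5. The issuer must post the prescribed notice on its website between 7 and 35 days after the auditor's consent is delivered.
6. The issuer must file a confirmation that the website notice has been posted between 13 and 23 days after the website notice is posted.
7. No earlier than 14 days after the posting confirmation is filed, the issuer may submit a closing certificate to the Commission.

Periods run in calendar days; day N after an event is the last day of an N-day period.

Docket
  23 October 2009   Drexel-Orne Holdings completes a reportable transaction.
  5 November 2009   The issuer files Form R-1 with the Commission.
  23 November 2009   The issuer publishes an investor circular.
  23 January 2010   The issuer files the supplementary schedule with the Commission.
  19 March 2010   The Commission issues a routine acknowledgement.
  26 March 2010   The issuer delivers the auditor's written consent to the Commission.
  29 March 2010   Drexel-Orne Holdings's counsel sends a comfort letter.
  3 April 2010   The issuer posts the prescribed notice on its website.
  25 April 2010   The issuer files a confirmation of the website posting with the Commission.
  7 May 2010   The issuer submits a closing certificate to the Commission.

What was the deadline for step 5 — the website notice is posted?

Step 5 runs from 26 March 2010, when the auditor's consent is delivered. The window is 7–35 days after 26 March 2010; it closes on 30 April 2010.

30 April 2010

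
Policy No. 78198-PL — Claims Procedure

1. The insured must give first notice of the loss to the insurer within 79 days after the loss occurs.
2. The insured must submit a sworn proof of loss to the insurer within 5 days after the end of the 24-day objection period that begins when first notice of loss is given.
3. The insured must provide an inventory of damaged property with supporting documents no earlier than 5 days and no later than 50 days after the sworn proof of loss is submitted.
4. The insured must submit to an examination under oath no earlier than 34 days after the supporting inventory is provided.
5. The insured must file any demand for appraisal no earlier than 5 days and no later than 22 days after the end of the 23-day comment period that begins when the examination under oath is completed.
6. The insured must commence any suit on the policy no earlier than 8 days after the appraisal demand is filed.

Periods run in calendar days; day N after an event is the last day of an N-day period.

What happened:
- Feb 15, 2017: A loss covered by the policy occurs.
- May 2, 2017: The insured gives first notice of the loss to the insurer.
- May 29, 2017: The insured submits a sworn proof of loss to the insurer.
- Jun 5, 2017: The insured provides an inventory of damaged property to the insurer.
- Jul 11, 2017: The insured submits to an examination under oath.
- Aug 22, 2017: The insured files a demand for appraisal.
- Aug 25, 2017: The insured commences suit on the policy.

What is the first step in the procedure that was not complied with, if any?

Step 6

Step 1: 79 days after Feb 15, 2017 (when the loss occurs) is May 5, 2017; completed May 2, 2017, before the deadline.
Step 2: 5 days after May 26, 2017 (end of the 24-day objection period, which began when first notice of loss is given on May 2, 2017) is May 31, 2017; May 29, 2017 is within that limit.
Step 3: the window is 5–50 days after May 29, 2017 (when the sworn proof of loss is submitted), so Jun 3, 2017 through Jul 18, 2017; done Jun 5, 2017 — within the window.
Step 4: the earliest permitted date is 34 days after Jun 5, 2017 (when the supporting inventory is provided), i.e. Jul 9, 2017; Jul 11, 2017 is on or after that date.
Step 5: the window is 5–22 days after Aug 3, 2017 (end of the 23-day comment period, which began when the examination under oath is completed on Jul 11, 2017), so Aug 8, 2017 through Aug 25, 2017; Aug 22, 2017 falls inside that range.
Step 6: the earliest permitted date is 8 days after Aug 22, 2017 (when the appraisal demand is filed), i.e. Aug 30, 2017; done Aug 25, 2017 — 5 days too early.
The procedure was therefore not followed at step 6.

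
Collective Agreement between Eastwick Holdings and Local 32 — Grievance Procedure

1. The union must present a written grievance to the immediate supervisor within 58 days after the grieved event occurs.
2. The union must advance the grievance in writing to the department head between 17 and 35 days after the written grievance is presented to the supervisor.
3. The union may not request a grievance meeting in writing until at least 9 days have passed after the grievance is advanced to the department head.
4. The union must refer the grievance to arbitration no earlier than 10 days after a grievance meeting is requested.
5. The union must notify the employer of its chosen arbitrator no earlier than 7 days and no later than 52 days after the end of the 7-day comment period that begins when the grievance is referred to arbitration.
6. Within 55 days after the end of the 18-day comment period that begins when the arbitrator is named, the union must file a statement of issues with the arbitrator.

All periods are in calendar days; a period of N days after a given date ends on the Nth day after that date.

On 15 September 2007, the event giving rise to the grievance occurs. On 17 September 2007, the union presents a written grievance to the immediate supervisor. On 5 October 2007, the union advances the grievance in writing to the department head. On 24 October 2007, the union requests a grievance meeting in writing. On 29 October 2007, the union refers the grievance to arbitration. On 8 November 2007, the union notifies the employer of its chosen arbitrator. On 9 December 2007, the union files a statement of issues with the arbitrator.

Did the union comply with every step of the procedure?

No

(1) due by 15 September 2007 + 58 days = 12 November 2007; completed 17 September 2007, before the deadline.
(2) the permitted window runs from 17 September 2007 + 17 = 4 October 2007 to 17 September 2007 + 35 = 22 October 2007; done 5 October 2007, which is between those dates.
(3) permitted from 5 October 2007 + 9 days = 14 October 2007 onward; done 24 October 2007, after the minimum wait.
(4) permitted from 24 October 2007 + 10 days = 3 November 2007 onward; 29 October 2007 is 5 days before the earliest permitted date.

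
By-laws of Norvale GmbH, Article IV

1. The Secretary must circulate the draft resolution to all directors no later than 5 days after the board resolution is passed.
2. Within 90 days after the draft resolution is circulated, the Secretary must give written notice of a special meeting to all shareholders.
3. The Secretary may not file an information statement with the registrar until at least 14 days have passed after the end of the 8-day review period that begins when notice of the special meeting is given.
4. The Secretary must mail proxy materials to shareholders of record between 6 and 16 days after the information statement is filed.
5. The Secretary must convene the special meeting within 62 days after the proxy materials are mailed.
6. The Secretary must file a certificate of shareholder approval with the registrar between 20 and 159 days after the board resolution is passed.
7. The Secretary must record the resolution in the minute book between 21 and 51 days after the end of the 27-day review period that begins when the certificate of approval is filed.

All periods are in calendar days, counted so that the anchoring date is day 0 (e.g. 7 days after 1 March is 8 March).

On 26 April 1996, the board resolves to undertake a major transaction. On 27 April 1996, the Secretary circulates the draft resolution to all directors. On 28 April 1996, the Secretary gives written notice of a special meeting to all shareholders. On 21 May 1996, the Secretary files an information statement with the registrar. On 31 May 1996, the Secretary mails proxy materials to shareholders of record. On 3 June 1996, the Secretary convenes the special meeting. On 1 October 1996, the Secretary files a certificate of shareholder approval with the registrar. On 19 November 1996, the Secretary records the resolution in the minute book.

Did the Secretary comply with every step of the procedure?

Yes

(1) due by 26 April 1996 + 5 days = 1 May 1996; done 27 April 1996 — timely.
(2) due by 27 April 1996 + 90 days = 26 July 1996; 28 April 1996 is within that limit.
(3) permitted from 6 May 1996 + 14 days = 20 May 1996 onward; done 21 May 1996, after the minimum wait.
(4) the permitted window runs from 21 May 1996 + 6 = 27 May 1996 to 21 May 1996 + 16 = 6 June 1996; 31 May 1996 falls inside that range.
(5) due by 31 May 1996 + 62 days = 1 August 1996; done 3 June 1996 — timely.
(6) the permitted window runs from 26 April 1996 + 20 = 16 May 1996 to 26 April 1996 + 159 = 2 October 1996; 1 October 1996 falls inside that range.
(7) the permitted window runs from 28 October 1996 + 21 = 18 November 1996 to 28 October 1996 + 51 = 18 December 1996; 19 November 1996 falls inside that range.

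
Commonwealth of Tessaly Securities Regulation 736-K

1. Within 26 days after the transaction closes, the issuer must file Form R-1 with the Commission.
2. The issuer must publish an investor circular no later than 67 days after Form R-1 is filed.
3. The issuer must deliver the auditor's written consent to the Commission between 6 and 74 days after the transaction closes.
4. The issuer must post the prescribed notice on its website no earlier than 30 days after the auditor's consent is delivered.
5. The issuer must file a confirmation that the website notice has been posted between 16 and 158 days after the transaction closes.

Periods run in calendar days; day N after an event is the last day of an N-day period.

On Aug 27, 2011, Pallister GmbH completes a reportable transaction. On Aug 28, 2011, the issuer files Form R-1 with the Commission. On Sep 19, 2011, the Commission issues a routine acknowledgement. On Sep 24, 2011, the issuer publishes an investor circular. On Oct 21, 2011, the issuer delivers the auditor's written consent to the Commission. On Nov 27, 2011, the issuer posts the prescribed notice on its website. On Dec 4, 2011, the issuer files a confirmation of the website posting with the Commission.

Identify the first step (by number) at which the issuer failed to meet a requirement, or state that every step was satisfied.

(1) due by Aug 27, 2011 + 26 days = Sep 22, 2011; completed Aug 28, 2011, before the deadline.
(2) due by Aug 28, 2011 + 67 days = Nov 3, 2011; Sep 24, 2011 is within that limit.
(3) the permitted window runs from Aug 27, 2011 + 6 = Sep 2, 2011 to Aug 27, 2011 + 74 = Nov 9, 2011; Oct 21, 2011 falls inside that range.
(4) permitted from Oct 21, 2011 + 30 days = Nov 20, 2011 onward; done Nov 27, 2011 — permitted.
(5) the permitted window runs from Aug 27, 2011 + 16 = Sep 12, 2011 to Aug 27, 2011 + 158 = Feb 1, 2012; Dec 4, 2011 falls inside that range.

None — every step was satisfied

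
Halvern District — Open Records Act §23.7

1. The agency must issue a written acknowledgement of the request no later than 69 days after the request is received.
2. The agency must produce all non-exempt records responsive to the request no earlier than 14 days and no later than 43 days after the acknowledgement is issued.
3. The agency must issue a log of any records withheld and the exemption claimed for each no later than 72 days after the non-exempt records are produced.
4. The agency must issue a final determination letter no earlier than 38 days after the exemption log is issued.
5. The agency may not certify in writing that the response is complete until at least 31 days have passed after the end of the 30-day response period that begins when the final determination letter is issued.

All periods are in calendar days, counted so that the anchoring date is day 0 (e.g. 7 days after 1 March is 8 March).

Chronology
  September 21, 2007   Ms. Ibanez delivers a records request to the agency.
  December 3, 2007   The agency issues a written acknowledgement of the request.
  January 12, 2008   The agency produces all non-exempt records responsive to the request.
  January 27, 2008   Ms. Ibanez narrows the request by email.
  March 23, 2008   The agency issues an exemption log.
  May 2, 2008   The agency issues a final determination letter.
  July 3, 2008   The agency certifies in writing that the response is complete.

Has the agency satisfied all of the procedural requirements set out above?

Step 1 — counting 69 days from September 21, 2007 (when the request is received) gives a deadline of November 29, 2007; done December 3, 2007 — 4 days late.

No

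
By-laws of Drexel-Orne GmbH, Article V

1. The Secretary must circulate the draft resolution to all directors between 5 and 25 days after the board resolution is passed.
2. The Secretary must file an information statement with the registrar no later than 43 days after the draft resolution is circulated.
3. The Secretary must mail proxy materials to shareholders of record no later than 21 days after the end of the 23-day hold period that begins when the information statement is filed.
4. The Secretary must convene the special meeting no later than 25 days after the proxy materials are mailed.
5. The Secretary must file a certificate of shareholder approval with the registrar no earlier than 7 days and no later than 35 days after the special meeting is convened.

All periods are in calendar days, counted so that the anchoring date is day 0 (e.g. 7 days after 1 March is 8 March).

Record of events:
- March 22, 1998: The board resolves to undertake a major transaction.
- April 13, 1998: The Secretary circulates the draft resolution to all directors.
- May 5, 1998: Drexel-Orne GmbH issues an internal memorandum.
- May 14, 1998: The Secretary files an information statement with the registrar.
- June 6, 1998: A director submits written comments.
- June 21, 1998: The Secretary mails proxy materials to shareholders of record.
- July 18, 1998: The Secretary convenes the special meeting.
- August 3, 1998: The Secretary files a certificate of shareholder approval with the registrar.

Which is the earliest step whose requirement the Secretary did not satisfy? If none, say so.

Step 1: the window is 5–25 days after March 22, 1998 (when the board resolution is passed), so March 27, 1998 through April 16, 1998; done April 13, 1998, which is between those dates.
Step 2: 43 days after April 13, 1998 (when the draft resolution is circulated) is May 26, 1998; done May 14, 1998 — timely.
Step 3: 21 days after June 6, 1998 (end of the 23-day hold period, which began when the information statement is filed on May 14, 1998) is June 27, 1998; done June 21, 1998 — timely.
Step 4: 25 days after June 21, 1998 (when the proxy materials are mailed) is July 16, 1998; not done until July 18, 1998, 2 days after the deadline.
Later steps need not be reached.

Step 4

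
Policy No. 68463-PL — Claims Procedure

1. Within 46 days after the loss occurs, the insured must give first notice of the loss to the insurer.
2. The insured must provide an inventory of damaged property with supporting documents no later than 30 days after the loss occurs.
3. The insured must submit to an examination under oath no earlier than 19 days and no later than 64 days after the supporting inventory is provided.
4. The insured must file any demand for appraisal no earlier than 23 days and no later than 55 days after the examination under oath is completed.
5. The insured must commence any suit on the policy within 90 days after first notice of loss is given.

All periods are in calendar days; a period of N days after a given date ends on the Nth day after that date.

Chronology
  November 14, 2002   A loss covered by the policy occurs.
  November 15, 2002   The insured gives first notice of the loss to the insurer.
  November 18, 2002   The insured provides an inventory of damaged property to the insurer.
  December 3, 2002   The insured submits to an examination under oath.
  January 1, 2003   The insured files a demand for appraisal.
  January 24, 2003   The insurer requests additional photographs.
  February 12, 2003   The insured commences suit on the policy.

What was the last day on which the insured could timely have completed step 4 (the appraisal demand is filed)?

Step 4 runs from December 3, 2002, when the examination under oath is completed. The window is 23–55 days after December 3, 2002; it closes on January 27, 2003.

January 27, 2003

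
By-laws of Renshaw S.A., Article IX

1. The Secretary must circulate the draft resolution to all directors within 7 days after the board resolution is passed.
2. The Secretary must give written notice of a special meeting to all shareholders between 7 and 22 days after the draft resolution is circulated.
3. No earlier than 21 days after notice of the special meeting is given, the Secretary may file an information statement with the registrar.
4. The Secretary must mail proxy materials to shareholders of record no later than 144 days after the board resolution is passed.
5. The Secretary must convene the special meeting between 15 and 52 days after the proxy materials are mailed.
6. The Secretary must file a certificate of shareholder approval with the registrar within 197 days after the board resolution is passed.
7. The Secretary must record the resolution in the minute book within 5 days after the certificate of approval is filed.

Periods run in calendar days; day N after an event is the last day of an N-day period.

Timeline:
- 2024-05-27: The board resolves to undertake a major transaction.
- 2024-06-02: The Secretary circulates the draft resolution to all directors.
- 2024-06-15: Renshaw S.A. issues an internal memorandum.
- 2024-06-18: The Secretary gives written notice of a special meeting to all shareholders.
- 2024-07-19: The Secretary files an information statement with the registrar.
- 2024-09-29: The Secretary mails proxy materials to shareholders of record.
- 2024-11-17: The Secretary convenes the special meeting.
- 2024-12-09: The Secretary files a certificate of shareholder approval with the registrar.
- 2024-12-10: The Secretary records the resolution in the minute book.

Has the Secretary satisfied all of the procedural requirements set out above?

Step 1: 7 days after 2024-05-27 (when the board resolution is passed) is 2024-06-03; 2024-06-02 is within that limit.
Step 2: the window is 7–22 days after 2024-06-02 (when the draft resolution is circulated), so 2024-06-09 through 2024-06-24; done 2024-06-18 — within the window.
Step 3: the earliest permitted date is 21 days after 2024-06-18 (when notice of the special meeting is given), i.e. 2024-07-09; done 2024-07-19 — permitted.
Step 4: 144 days after 2024-05-27 (when the board resolution is passed) is 2024-10-18; done 2024-09-29 — timely.
Step 5: the window is 15–52 days after 2024-09-29 (when the proxy materials are mailed), so 2024-10-14 through 2024-11-20; done 2024-11-17 — within the window.
Step 6: 197 days after 2024-05-27 (when the board resolution is passed) is 2024-12-10; completed 2024-12-09, before the deadline.
Step 7: 5 days after 2024-12-09 (when the certificate of approval is filed) is 2024-12-14; completed 2024-12-10, before the deadline.

Yes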